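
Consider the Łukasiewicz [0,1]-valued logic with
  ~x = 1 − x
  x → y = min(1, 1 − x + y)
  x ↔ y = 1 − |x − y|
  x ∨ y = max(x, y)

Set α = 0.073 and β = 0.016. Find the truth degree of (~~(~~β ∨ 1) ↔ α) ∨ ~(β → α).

0.073

~β = 1 − 0.016 = 0.984
~~β = 1 − 0.984 = 0.016
~~β ∨ 1 = max(0.016, 1.000) = 1.000
~(~~β ∨ 1) = 1 − 1.000 = 0.000
~~(~~β ∨ 1) = 1 − 0.000 = 1.000
~~(~~β ∨ 1) ↔ α = 1 − |1.000 − 0.073| = 1 − 0.927 = 0.073
β → α = min(1, 1 − 0.016 + 0.073) = min(1, 1.057) = 1.000
~(β → α) = 1 − 1.000 = 0.000
(~~(~~β ∨ 1) ↔ α) ∨ ~(β → α) = max(0.073, 0.000) = 0.073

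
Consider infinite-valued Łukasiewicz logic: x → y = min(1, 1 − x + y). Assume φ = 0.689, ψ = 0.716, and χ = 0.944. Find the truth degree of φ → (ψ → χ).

ψ → χ = min(1, 1 − 0.716 + 0.944) = min(1, 1.228) = 1.000
φ → (ψ → χ) = min(1, 1 − 0.689 + 1.000) = min(1, 1.311) = 1.000

1.000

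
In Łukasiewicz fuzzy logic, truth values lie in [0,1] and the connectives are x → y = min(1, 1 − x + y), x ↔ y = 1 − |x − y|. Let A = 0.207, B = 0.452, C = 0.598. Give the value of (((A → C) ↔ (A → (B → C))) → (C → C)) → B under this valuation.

0.452

A → C = min(1, 1 − 0.207 + 0.598) = min(1, 1.391) = 1.000
B → C = min(1, 1 − 0.452 + 0.598) = min(1, 1.146) = 1.000
A → (B → C) = min(1, 1 − 0.207 + 1.000) = min(1, 1.793) = 1.000
(A → C) ↔ (A → (B → C)) = 1 − |1.000 − 1.000| = 1 − 0.000 = 1.000
C → C = min(1, 1 − 0.598 + 0.598) = min(1, 1.000) = 1.000
((A → C) ↔ (A → (B → C))) → (C → C) = min(1, 1 − 1.000 + 1.000) = min(1, 1.000) = 1.000
(((A → C) ↔ (A → (B → C))) → (C → C)) → B = min(1, 1 − 1.000 + 0.452) = min(1, 0.452) = 0.452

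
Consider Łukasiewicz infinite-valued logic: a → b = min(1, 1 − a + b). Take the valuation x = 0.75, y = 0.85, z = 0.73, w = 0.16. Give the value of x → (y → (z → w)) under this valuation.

z → w = min(1, 1 − 0.73 + 0.16) = min(1, 0.43) = 0.43
y → (z → w) = min(1, 1 − 0.85 + 0.43) = min(1, 0.58) = 0.58
x → (y → (z → w)) = min(1, 1 − 0.75 + 0.58) = min(1, 0.83) = 0.83

0.83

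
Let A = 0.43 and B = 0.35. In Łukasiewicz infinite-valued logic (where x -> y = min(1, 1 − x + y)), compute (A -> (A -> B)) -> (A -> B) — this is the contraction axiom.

0.92

A -> B = min(1, 1 − 0.43 + 0.35) = min(1, 0.92) = 0.92
A -> (A -> B) = min(1, 1 − 0.43 + 0.92) = min(1, 1.49) = 1.00
(A -> (A -> B)) -> (A -> B) = min(1, 1 − 1.00 + 0.92) = min(1, 0.92) = 0.92
(The value 0.92 < 1 shows this instance is not satisfied; fails in Ł∞ (the t-norm is not idempotent).)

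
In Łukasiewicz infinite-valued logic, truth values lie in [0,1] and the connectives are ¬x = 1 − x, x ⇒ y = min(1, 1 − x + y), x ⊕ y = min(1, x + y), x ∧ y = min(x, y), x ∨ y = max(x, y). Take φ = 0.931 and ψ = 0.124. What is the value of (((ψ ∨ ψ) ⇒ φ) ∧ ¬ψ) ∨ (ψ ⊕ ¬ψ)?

1.000

ψ ∨ ψ = max(0.124, 0.124) = 0.124
(ψ ∨ ψ) ⇒ φ = min(1, 1 − 0.124 + 0.931) = min(1, 1.807) = 1.000
¬ψ = 1 − 0.124 = 0.876
((ψ ∨ ψ) ⇒ φ) ∧ ¬ψ = min(1.000, 0.876) = 0.876
ψ ⊕ ¬ψ = min(1, 0.124 + 0.876) = min(1, 1.000) = 1.000
(((ψ ∨ ψ) ⇒ φ) ∧ ¬ψ) ∨ (ψ ⊕ ¬ψ) = max(0.876, 1.000) = 1.000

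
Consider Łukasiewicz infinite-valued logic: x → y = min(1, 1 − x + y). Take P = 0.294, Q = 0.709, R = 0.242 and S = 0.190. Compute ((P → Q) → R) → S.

0.948

P → Q = min(1, 1 − 0.294 + 0.709) = min(1, 1.415) = 1.000
(P → Q) → R = min(1, 1 − 1.000 + 0.242) = min(1, 0.242) = 0.242
((P → Q) → R) → S = min(1, 1 − 0.242 + 0.190) = min(1, 0.948) = 0.948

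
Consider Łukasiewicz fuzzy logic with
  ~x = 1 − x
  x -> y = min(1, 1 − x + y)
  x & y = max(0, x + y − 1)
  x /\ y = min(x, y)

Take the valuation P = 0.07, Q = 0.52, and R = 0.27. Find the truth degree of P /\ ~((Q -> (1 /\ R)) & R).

1 /\ R = min(1.00, 0.27) = 0.27
Q -> (1 /\ R) = min(1, 1 − 0.52 + 0.27) = min(1, 0.75) = 0.75
(Q -> (1 /\ R)) & R = max(0, 0.75 + 0.27 − 1) = max(0, 0.02) = 0.02
~((Q -> (1 /\ R)) & R) = 1 − 0.02 = 0.98
P /\ ~((Q -> (1 /\ R)) & R) = min(0.07, 0.98) = 0.07

0.07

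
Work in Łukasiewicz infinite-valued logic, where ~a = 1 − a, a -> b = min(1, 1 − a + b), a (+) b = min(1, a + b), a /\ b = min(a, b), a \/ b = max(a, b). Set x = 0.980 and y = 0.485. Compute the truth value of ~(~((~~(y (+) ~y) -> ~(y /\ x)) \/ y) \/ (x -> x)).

~y = 1 − 0.485 = 0.515
y (+) ~y = min(1, 0.485 + 0.515) = min(1, 1.000) = 1.000
~(y (+) ~y) = 1 − 1.000 = 0.000
~~(y (+) ~y) = 1 − 0.000 = 1.000
y /\ x = min(0.485, 0.980) = 0.485
~(y /\ x) = 1 − 0.485 = 0.515
~~(y (+) ~y) -> ~(y /\ x) = min(1, 1 − 1.000 + 0.515) = min(1, 0.515) = 0.515
(~~(y (+) ~y) -> ~(y /\ x)) \/ y = max(0.515, 0.485) = 0.515
~((~~(y (+) ~y) -> ~(y /\ x)) \/ y) = 1 − 0.515 = 0.485
x -> x = min(1, 1 − 0.980 + 0.980) = min(1, 1.000) = 1.000
~((~~(y (+) ~y) -> ~(y /\ x)) \/ y) \/ (x -> x) = max(0.485, 1.000) = 1.000
~(~((~~(y (+) ~y) -> ~(y /\ x)) \/ y) \/ (x -> x)) = 1 − 1.000 = 0.000

0.000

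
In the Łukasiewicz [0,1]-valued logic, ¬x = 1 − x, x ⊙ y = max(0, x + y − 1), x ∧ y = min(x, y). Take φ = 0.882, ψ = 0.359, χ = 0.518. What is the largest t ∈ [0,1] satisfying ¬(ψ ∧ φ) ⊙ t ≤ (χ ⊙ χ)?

0.395

ψ ∧ φ = min(0.359, 0.882) = 0.359
¬(ψ ∧ φ) = 1 − 0.359 = 0.641
So the left factor is ¬(ψ ∧ φ) = 0.641.
χ ⊙ χ = max(0, 0.518 + 0.518 − 1) = max(0, 0.036) = 0.036
So the right-hand bound is χ ⊙ χ = 0.036.
The residuum of the Łukasiewicz t-norm gives the supremum: min(1, 1 − 0.641 + 0.036).
1 − 0.641 + 0.036 = 0.395, so t = min(1, 0.395) = 0.395.
Check: 0.641 ⊙ 0.395 = max(0, 0.036) = 0.036 ≤ 0.036.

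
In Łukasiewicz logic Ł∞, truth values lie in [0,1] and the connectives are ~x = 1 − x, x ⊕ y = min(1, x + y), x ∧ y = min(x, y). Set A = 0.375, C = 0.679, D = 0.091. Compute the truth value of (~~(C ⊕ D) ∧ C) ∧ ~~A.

0.375

C ⊕ D = min(1, 0.679 + 0.091) = min(1, 0.770) = 0.770
~(C ⊕ D) = 1 − 0.770 = 0.230
~~(C ⊕ D) = 1 − 0.230 = 0.770
~~(C ⊕ D) ∧ C = min(0.770, 0.679) = 0.679
~A = 1 − 0.375 = 0.625
~~A = 1 − 0.625 = 0.375
(~~(C ⊕ D) ∧ C) ∧ ~~A = min(0.679, 0.375) = 0.375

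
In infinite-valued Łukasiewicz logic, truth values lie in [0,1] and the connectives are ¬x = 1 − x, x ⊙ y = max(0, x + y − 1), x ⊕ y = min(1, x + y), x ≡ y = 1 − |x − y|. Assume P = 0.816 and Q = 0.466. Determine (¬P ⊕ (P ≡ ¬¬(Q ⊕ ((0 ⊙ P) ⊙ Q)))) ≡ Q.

0.632

¬P = 1 − 0.816 = 0.184
0 ⊙ P = max(0, 0.000 + 0.816 − 1) = max(0, -0.184) = 0.000
(0 ⊙ P) ⊙ Q = max(0, 0.000 + 0.466 − 1) = max(0, -0.534) = 0.000
Q ⊕ ((0 ⊙ P) ⊙ Q) = min(1, 0.466 + 0.000) = min(1, 0.466) = 0.466
¬(Q ⊕ ((0 ⊙ P) ⊙ Q)) = 1 − 0.466 = 0.534
¬¬(Q ⊕ ((0 ⊙ P) ⊙ Q)) = 1 − 0.534 = 0.466
P ≡ ¬¬(Q ⊕ ((0 ⊙ P) ⊙ Q)) = 1 − |0.816 − 0.466| = 1 − 0.350 = 0.650
¬P ⊕ (P ≡ ¬¬(Q ⊕ ((0 ⊙ P) ⊙ Q))) = min(1, 0.184 + 0.650) = min(1, 0.834) = 0.834
(¬P ⊕ (P ≡ ¬¬(Q ⊕ ((0 ⊙ P) ⊙ Q)))) ≡ Q = 1 − |0.834 − 0.466| = 1 − 0.368 = 0.632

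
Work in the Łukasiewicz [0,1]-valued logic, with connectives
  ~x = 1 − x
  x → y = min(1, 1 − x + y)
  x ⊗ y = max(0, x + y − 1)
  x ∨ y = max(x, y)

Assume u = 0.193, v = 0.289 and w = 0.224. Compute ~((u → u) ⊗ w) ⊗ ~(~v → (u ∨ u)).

0.294

u → u = min(1, 1 − 0.193 + 0.193) = min(1, 1.000) = 1.000
(u → u) ⊗ w = max(0, 1.000 + 0.224 − 1) = max(0, 0.224) = 0.224
~((u → u) ⊗ w) = 1 − 0.224 = 0.776
~v = 1 − 0.289 = 0.711
u ∨ u = max(0.193, 0.193) = 0.193
~v → (u ∨ u) = min(1, 1 − 0.711 + 0.193) = min(1, 0.482) = 0.482
~(~v → (u ∨ u)) = 1 − 0.482 = 0.518
~((u → u) ⊗ w) ⊗ ~(~v → (u ∨ u)) = max(0, 0.776 + 0.518 − 1) = max(0, 0.294) = 0.294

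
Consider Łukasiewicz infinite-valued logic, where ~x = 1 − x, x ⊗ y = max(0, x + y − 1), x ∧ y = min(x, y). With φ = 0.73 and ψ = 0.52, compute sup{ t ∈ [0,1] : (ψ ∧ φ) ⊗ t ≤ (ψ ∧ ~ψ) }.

0.96

ψ ∧ φ = min(0.52, 0.73) = 0.52
So the left factor is ψ ∧ φ = 0.52.
~ψ = 1 − 0.52 = 0.48
ψ ∧ ~ψ = min(0.52, 0.48) = 0.48
So the right-hand bound is ψ ∧ ~ψ = 0.48.
The residuum of the Łukasiewicz t-norm gives the supremum: min(1, 1 − 0.52 + 0.48).
1 − 0.52 + 0.48 = 0.96, so t = min(1, 0.96) = 0.96.
Check: 0.52 ⊗ 0.96 = max(0, 0.48) = 0.48 ≤ 0.48.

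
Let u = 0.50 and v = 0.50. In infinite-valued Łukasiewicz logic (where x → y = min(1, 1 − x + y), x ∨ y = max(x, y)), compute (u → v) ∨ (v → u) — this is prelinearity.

u → v = min(1, 1 − 0.50 + 0.50) = min(1, 1.00) = 1.00
v → u = min(1, 1 − 0.50 + 0.50) = min(1, 1.00) = 1.00
(u → v) ∨ (v → u) = max(1.00, 1.00) = 1.00
(As expected: a Ł∞-tautology — holds in every MV-chain.)

1.00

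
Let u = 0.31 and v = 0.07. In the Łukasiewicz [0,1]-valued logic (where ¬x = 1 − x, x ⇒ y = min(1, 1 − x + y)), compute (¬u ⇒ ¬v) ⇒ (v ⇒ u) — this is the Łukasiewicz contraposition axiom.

1.00

¬u = 1 − 0.31 = 0.69
¬v = 1 − 0.07 = 0.93
¬u ⇒ ¬v = min(1, 1 − 0.69 + 0.93) = min(1, 1.24) = 1.00
v ⇒ u = min(1, 1 − 0.07 + 0.31) = min(1, 1.24) = 1.00
(¬u ⇒ ¬v) ⇒ (v ⇒ u) = min(1, 1 − 1.00 + 1.00) = min(1, 1.00) = 1.00
(As expected: an axiom of Ł∞, always 1.)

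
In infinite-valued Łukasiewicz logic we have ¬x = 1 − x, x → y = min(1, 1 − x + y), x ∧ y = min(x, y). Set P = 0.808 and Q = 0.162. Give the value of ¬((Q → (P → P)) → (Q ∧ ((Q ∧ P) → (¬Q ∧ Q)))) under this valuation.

P → P = min(1, 1 − 0.808 + 0.808) = min(1, 1.000) = 1.000
Q → (P → P) = min(1, 1 − 0.162 + 1.000) = min(1, 1.838) = 1.000
Q ∧ P = min(0.162, 0.808) = 0.162
¬Q = 1 − 0.162 = 0.838
¬Q ∧ Q = min(0.838, 0.162) = 0.162
(Q ∧ P) → (¬Q ∧ Q) = min(1, 1 − 0.162 + 0.162) = min(1, 1.000) = 1.000
Q ∧ ((Q ∧ P) → (¬Q ∧ Q)) = min(0.162, 1.000) = 0.162
(Q → (P → P)) → (Q ∧ ((Q ∧ P) → (¬Q ∧ Q))) = min(1, 1 − 1.000 + 0.162) = min(1, 0.162) = 0.162
¬((Q → (P → P)) → (Q ∧ ((Q ∧ P) → (¬Q ∧ Q)))) = 1 − 0.162 = 0.838

0.838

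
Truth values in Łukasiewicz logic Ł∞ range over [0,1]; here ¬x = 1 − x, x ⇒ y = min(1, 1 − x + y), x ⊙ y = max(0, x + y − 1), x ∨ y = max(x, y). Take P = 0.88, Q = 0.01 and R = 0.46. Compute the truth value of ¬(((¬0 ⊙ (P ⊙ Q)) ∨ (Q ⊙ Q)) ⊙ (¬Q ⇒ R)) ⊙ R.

¬0 = 1 − 0.00 = 1.00
P ⊙ Q = max(0, 0.88 + 0.01 − 1) = max(0, -0.11) = 0.00
¬0 ⊙ (P ⊙ Q) = max(0, 1.00 + 0.00 − 1) = max(0, 0.00) = 0.00
Q ⊙ Q = max(0, 0.01 + 0.01 − 1) = max(0, -0.98) = 0.00
(¬0 ⊙ (P ⊙ Q)) ∨ (Q ⊙ Q) = max(0.00, 0.00) = 0.00
¬Q = 1 − 0.01 = 0.99
¬Q ⇒ R = min(1, 1 − 0.99 + 0.46) = min(1, 0.47) = 0.47
((¬0 ⊙ (P ⊙ Q)) ∨ (Q ⊙ Q)) ⊙ (¬Q ⇒ R) = max(0, 0.00 + 0.47 − 1) = max(0, -0.53) = 0.00
¬(((¬0 ⊙ (P ⊙ Q)) ∨ (Q ⊙ Q)) ⊙ (¬Q ⇒ R)) = 1 − 0.00 = 1.00
¬(((¬0 ⊙ (P ⊙ Q)) ∨ (Q ⊙ Q)) ⊙ (¬Q ⇒ R)) ⊙ R = max(0, 1.00 + 0.46 − 1) = max(0, 0.46) = 0.46

0.46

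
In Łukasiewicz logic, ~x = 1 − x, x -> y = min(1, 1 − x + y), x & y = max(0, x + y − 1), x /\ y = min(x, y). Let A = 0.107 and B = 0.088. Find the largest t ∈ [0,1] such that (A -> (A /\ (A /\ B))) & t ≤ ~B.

A /\ B = min(0.107, 0.088) = 0.088
A /\ (A /\ B) = min(0.107, 0.088) = 0.088
A -> (A /\ (A /\ B)) = min(1, 1 − 0.107 + 0.088) = min(1, 0.981) = 0.981
So the left factor is A -> (A /\ (A /\ B)) = 0.981.
~B = 1 − 0.088 = 0.912
So the right-hand bound is ~B = 0.912.
The residuum of the Łukasiewicz t-norm gives the supremum: min(1, 1 − 0.981 + 0.912).
1 − 0.981 + 0.912 = 0.931, so t = min(1, 0.931) = 0.931.
Check: 0.981 & 0.931 = max(0, 0.912) = 0.912 ≤ 0.912.

0.931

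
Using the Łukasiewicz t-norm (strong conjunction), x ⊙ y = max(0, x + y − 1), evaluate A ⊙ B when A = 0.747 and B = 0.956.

A ⊙ B = max(0, 0.747 + 0.956 − 1) = max(0, 0.703) = 0.703
For comparison, the Gödel (minimum) t-norm min(x, y) would give 0.747.

0.703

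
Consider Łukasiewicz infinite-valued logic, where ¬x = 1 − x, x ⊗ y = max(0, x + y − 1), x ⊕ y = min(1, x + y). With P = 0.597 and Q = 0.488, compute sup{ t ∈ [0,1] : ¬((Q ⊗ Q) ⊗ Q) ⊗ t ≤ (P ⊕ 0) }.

Q ⊗ Q = max(0, 0.488 + 0.488 − 1) = max(0, -0.024) = 0.000
(Q ⊗ Q) ⊗ Q = max(0, 0.000 + 0.488 − 1) = max(0, -0.512) = 0.000
¬((Q ⊗ Q) ⊗ Q) = 1 − 0.000 = 1.000
So the left factor is ¬((Q ⊗ Q) ⊗ Q) = 1.000.
P ⊕ 0 = min(1, 0.597 + 0.000) = min(1, 0.597) = 0.597
So the right-hand bound is P ⊕ 0 = 0.597.
The residuum of the Łukasiewicz t-norm gives the supremum: min(1, 1 − 1.000 + 0.597).
1 − 1.000 + 0.597 = 0.597, so t = min(1, 0.597) = 0.597.
Check: 1.000 ⊗ 0.597 = max(0, 0.597) = 0.597 ≤ 0.597.

0.597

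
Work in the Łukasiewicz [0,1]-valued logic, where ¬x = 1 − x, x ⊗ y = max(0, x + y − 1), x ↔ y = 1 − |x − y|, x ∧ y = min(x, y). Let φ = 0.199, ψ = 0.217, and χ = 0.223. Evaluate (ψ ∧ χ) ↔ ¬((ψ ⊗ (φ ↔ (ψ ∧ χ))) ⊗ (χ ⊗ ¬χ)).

ψ ∧ χ = min(0.217, 0.223) = 0.217
φ ↔ (ψ ∧ χ) = 1 − |0.199 − 0.217| = 1 − 0.018 = 0.982
ψ ⊗ (φ ↔ (ψ ∧ χ)) = max(0, 0.217 + 0.982 − 1) = max(0, 0.199) = 0.199
¬χ = 1 − 0.223 = 0.777
χ ⊗ ¬χ = max(0, 0.223 + 0.777 − 1) = max(0, 0.000) = 0.000
(ψ ⊗ (φ ↔ (ψ ∧ χ))) ⊗ (χ ⊗ ¬χ) = max(0, 0.199 + 0.000 − 1) = max(0, -0.801) = 0.000
¬((ψ ⊗ (φ ↔ (ψ ∧ χ))) ⊗ (χ ⊗ ¬χ)) = 1 − 0.000 = 1.000
(ψ ∧ χ) ↔ ¬((ψ ⊗ (φ ↔ (ψ ∧ χ))) ⊗ (χ ⊗ ¬χ)) = 1 − |0.217 − 1.000| = 1 − 0.783 = 0.217

0.217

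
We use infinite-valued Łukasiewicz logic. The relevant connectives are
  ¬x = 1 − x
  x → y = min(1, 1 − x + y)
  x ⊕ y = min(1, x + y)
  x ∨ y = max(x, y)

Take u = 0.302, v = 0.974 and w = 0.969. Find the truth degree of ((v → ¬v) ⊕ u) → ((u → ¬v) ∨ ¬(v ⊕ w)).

1.000

¬v = 1 − 0.974 = 0.026
v → ¬v = min(1, 1 − 0.974 + 0.026) = min(1, 0.052) = 0.052
(v → ¬v) ⊕ u = min(1, 0.052 + 0.302) = min(1, 0.354) = 0.354
u → ¬v = min(1, 1 − 0.302 + 0.026) = min(1, 0.724) = 0.724
v ⊕ w = min(1, 0.974 + 0.969) = min(1, 1.943) = 1.000
¬(v ⊕ w) = 1 − 1.000 = 0.000
(u → ¬v) ∨ ¬(v ⊕ w) = max(0.724, 0.000) = 0.724
((v → ¬v) ⊕ u) → ((u → ¬v) ∨ ¬(v ⊕ w)) = min(1, 1 − 0.354 + 0.724) = min(1, 1.370) = 1.000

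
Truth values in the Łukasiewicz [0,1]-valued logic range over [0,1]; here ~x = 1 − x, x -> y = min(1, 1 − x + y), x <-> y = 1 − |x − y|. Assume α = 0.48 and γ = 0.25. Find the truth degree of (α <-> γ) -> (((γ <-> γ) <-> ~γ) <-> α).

α <-> γ = 1 − |0.48 − 0.25| = 1 − 0.23 = 0.77
γ <-> γ = 1 − |0.25 − 0.25| = 1 − 0.00 = 1.00
~γ = 1 − 0.25 = 0.75
(γ <-> γ) <-> ~γ = 1 − |1.00 − 0.75| = 1 − 0.25 = 0.75
((γ <-> γ) <-> ~γ) <-> α = 1 − |0.75 − 0.48| = 1 − 0.27 = 0.73
(α <-> γ) -> (((γ <-> γ) <-> ~γ) <-> α) = min(1, 1 − 0.77 + 0.73) = min(1, 0.96) = 0.96

0.96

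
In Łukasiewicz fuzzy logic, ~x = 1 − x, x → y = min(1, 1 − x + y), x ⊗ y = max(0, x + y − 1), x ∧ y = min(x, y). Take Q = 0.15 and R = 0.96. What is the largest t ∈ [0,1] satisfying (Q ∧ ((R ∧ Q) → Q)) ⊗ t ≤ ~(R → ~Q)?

0.96

R ∧ Q = min(0.96, 0.15) = 0.15
(R ∧ Q) → Q = min(1, 1 − 0.15 + 0.15) = min(1, 1.00) = 1.00
Q ∧ ((R ∧ Q) → Q) = min(0.15, 1.00) = 0.15
So the left factor is Q ∧ ((R ∧ Q) → Q) = 0.15.
~Q = 1 − 0.15 = 0.85
R → ~Q = min(1, 1 − 0.96 + 0.85) = min(1, 0.89) = 0.89
~(R → ~Q) = 1 − 0.89 = 0.11
So the right-hand bound is ~(R → ~Q) = 0.11.
The residuum of the Łukasiewicz t-norm gives the supremum: min(1, 1 − 0.15 + 0.11).
1 − 0.15 + 0.11 = 0.96, so t = min(1, 0.96) = 0.96.
Check: 0.15 ⊗ 0.96 = max(0, 0.11) = 0.11 ≤ 0.11.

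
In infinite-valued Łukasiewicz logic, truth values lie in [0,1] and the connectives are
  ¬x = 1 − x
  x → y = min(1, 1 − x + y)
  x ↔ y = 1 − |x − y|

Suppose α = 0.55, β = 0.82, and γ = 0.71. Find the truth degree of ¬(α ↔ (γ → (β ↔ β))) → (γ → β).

1.00

β ↔ β = 1 − |0.82 − 0.82| = 1 − 0.00 = 1.00
γ → (β ↔ β) = min(1, 1 − 0.71 + 1.00) = min(1, 1.29) = 1.00
α ↔ (γ → (β ↔ β)) = 1 − |0.55 − 1.00| = 1 − 0.45 = 0.55
¬(α ↔ (γ → (β ↔ β))) = 1 − 0.55 = 0.45
γ → β = min(1, 1 − 0.71 + 0.82) = min(1, 1.11) = 1.00
¬(α ↔ (γ → (β ↔ β))) → (γ → β) = min(1, 1 − 0.45 + 1.00) = min(1, 1.55) = 1.00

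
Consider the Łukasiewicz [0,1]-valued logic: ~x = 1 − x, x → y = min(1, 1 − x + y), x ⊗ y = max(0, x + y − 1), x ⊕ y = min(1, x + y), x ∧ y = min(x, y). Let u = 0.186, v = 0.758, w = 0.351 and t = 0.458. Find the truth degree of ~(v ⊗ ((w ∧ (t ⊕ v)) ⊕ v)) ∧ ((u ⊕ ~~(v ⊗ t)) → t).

t ⊕ v = min(1, 0.458 + 0.758) = min(1, 1.216) = 1.000
w ∧ (t ⊕ v) = min(0.351, 1.000) = 0.351
(w ∧ (t ⊕ v)) ⊕ v = min(1, 0.351 + 0.758) = min(1, 1.109) = 1.000
v ⊗ ((w ∧ (t ⊕ v)) ⊕ v) = max(0, 0.758 + 1.000 − 1) = max(0, 0.758) = 0.758
~(v ⊗ ((w ∧ (t ⊕ v)) ⊕ v)) = 1 − 0.758 = 0.242
v ⊗ t = max(0, 0.758 + 0.458 − 1) = max(0, 0.216) = 0.216
~(v ⊗ t) = 1 − 0.216 = 0.784
~~(v ⊗ t) = 1 − 0.784 = 0.216
u ⊕ ~~(v ⊗ t) = min(1, 0.186 + 0.216) = min(1, 0.402) = 0.402
(u ⊕ ~~(v ⊗ t)) → t = min(1, 1 − 0.402 + 0.458) = min(1, 1.056) = 1.000
~(v ⊗ ((w ∧ (t ⊕ v)) ⊕ v)) ∧ ((u ⊕ ~~(v ⊗ t)) → t) = min(0.242, 1.000) = 0.242

0.242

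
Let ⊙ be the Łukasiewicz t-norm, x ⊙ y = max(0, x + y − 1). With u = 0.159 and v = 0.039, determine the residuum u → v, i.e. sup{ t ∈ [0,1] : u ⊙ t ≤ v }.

0.880

The residuum of the Łukasiewicz t-norm gives the supremum: min(1, 1 − 0.159 + 0.039).
1 − 0.159 + 0.039 = 0.880, so t = min(1, 0.880) = 0.880.
Check: 0.159 ⊙ 0.880 = max(0, 0.039) = 0.039 ≤ 0.039.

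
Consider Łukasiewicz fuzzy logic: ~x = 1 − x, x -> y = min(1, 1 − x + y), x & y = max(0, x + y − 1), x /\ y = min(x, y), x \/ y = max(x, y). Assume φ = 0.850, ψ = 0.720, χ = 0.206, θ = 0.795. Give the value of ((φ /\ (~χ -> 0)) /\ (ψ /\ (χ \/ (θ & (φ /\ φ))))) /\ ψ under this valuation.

0.206

~χ = 1 − 0.206 = 0.794
~χ -> 0 = min(1, 1 − 0.794 + 0.000) = min(1, 0.206) = 0.206
φ /\ (~χ -> 0) = min(0.850, 0.206) = 0.206
φ /\ φ = min(0.850, 0.850) = 0.850
θ & (φ /\ φ) = max(0, 0.795 + 0.850 − 1) = max(0, 0.645) = 0.645
χ \/ (θ & (φ /\ φ)) = max(0.206, 0.645) = 0.645
ψ /\ (χ \/ (θ & (φ /\ φ))) = min(0.720, 0.645) = 0.645
(φ /\ (~χ -> 0)) /\ (ψ /\ (χ \/ (θ & (φ /\ φ)))) = min(0.206, 0.645) = 0.206
((φ /\ (~χ -> 0)) /\ (ψ /\ (χ \/ (θ & (φ /\ φ))))) /\ ψ = min(0.206, 0.720) = 0.206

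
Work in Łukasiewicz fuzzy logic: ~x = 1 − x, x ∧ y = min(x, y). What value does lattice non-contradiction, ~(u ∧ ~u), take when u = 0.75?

~u = 1 − 0.75 = 0.25
u ∧ ~u = min(0.75, 0.25) = 0.25
~(u ∧ ~u) = 1 − 0.25 = 0.75
(The value 0.75 < 1 shows this instance is not satisfied; not a Ł∞-tautology — its value is 1 − min(a, 1−a).)

0.75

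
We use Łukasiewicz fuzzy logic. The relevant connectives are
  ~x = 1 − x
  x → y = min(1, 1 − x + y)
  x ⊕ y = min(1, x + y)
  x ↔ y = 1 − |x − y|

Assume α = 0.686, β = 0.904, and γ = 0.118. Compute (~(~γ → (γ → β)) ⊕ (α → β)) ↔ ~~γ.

~γ = 1 − 0.118 = 0.882
γ → β = min(1, 1 − 0.118 + 0.904) = min(1, 1.786) = 1.000
~γ → (γ → β) = min(1, 1 − 0.882 + 1.000) = min(1, 1.118) = 1.000
~(~γ → (γ → β)) = 1 − 1.000 = 0.000
α → β = min(1, 1 − 0.686 + 0.904) = min(1, 1.218) = 1.000
~(~γ → (γ → β)) ⊕ (α → β) = min(1, 0.000 + 1.000) = min(1, 1.000) = 1.000
~~γ = 1 − 0.882 = 0.118
(~(~γ → (γ → β)) ⊕ (α → β)) ↔ ~~γ = 1 − |1.000 − 0.118| = 1 − 0.882 = 0.118

0.118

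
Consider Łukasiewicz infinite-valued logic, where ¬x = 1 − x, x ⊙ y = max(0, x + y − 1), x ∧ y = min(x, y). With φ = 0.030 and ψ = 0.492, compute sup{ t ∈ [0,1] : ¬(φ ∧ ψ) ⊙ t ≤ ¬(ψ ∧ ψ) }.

0.538

φ ∧ ψ = min(0.030, 0.492) = 0.030
¬(φ ∧ ψ) = 1 − 0.030 = 0.970
So the left factor is ¬(φ ∧ ψ) = 0.970.
ψ ∧ ψ = min(0.492, 0.492) = 0.492
¬(ψ ∧ ψ) = 1 − 0.492 = 0.508
So the right-hand bound is ¬(ψ ∧ ψ) = 0.508.
The residuum of the Łukasiewicz t-norm gives the supremum: min(1, 1 − 0.970 + 0.508).
1 − 0.970 + 0.508 = 0.538, so t = min(1, 0.538) = 0.538.
Check: 0.970 ⊙ 0.538 = max(0, 0.508) = 0.508 ≤ 0.508.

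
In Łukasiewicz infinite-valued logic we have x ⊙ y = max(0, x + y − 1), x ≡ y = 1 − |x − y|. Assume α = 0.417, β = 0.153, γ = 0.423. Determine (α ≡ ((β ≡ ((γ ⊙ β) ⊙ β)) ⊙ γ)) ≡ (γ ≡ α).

0.859

γ ⊙ β = max(0, 0.423 + 0.153 − 1) = max(0, -0.424) = 0.000
(γ ⊙ β) ⊙ β = max(0, 0.000 + 0.153 − 1) = max(0, -0.847) = 0.000
β ≡ ((γ ⊙ β) ⊙ β) = 1 − |0.153 − 0.000| = 1 − 0.153 = 0.847
(β ≡ ((γ ⊙ β) ⊙ β)) ⊙ γ = max(0, 0.847 + 0.423 − 1) = max(0, 0.270) = 0.270
α ≡ ((β ≡ ((γ ⊙ β) ⊙ β)) ⊙ γ) = 1 − |0.417 − 0.270| = 1 − 0.147 = 0.853
γ ≡ α = 1 − |0.423 − 0.417| = 1 − 0.006 = 0.994
(α ≡ ((β ≡ ((γ ⊙ β) ⊙ β)) ⊙ γ)) ≡ (γ ≡ α) = 1 − |0.853 − 0.994| = 1 − 0.141 = 0.859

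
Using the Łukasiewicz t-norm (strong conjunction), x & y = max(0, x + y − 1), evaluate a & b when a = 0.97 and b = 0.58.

a & b = max(0, 0.97 + 0.58 − 1) = max(0, 0.55) = 0.55
For comparison, the Gödel (minimum) t-norm min(x, y) would give 0.58.

0.55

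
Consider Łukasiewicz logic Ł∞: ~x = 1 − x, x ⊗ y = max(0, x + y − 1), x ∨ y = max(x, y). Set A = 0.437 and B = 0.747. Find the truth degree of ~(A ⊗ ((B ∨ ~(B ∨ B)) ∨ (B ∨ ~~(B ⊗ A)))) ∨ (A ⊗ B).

0.816

B ∨ B = max(0.747, 0.747) = 0.747
~(B ∨ B) = 1 − 0.747 = 0.253
B ∨ ~(B ∨ B) = max(0.747, 0.253) = 0.747
B ⊗ A = max(0, 0.747 + 0.437 − 1) = max(0, 0.184) = 0.184
~(B ⊗ A) = 1 − 0.184 = 0.816
~~(B ⊗ A) = 1 − 0.816 = 0.184
B ∨ ~~(B ⊗ A) = max(0.747, 0.184) = 0.747
(B ∨ ~(B ∨ B)) ∨ (B ∨ ~~(B ⊗ A)) = max(0.747, 0.747) = 0.747
A ⊗ ((B ∨ ~(B ∨ B)) ∨ (B ∨ ~~(B ⊗ A))) = max(0, 0.437 + 0.747 − 1) = max(0, 0.184) = 0.184
~(A ⊗ ((B ∨ ~(B ∨ B)) ∨ (B ∨ ~~(B ⊗ A)))) = 1 − 0.184 = 0.816
A ⊗ B = max(0, 0.437 + 0.747 − 1) = max(0, 0.184) = 0.184
~(A ⊗ ((B ∨ ~(B ∨ B)) ∨ (B ∨ ~~(B ⊗ A)))) ∨ (A ⊗ B) = max(0.816, 0.184) = 0.816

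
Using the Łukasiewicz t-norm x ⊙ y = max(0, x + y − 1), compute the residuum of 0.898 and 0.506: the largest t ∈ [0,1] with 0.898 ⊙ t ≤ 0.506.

The residuum of the Łukasiewicz t-norm gives the supremum: min(1, 1 − 0.898 + 0.506).
1 − 0.898 + 0.506 = 0.608, so t = min(1, 0.608) = 0.608.
Check: 0.898 ⊙ 0.608 = max(0, 0.506) = 0.506 ≤ 0.506.

0.608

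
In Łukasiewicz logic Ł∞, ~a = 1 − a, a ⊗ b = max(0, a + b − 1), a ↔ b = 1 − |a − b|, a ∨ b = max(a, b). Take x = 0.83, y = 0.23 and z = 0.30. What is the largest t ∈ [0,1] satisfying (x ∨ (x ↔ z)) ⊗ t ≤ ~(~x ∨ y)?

x ↔ z = 1 − |0.83 − 0.30| = 1 − 0.53 = 0.47
x ∨ (x ↔ z) = max(0.83, 0.47) = 0.83
So the left factor is x ∨ (x ↔ z) = 0.83.
~x = 1 − 0.83 = 0.17
~x ∨ y = max(0.17, 0.23) = 0.23
~(~x ∨ y) = 1 − 0.23 = 0.77
So the right-hand bound is ~(~x ∨ y) = 0.77.
The residuum of the Łukasiewicz t-norm gives the supremum: min(1, 1 − 0.83 + 0.77).
1 − 0.83 + 0.77 = 0.94, so t = min(1, 0.94) = 0.94.
Check: 0.83 ⊗ 0.94 = max(0, 0.77) = 0.77 ≤ 0.77.

0.94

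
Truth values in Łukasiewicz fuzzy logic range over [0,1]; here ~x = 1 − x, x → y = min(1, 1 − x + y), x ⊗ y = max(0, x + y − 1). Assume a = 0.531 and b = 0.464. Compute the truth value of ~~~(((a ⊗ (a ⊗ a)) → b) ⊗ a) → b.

0.995

a ⊗ a = max(0, 0.531 + 0.531 − 1) = max(0, 0.062) = 0.062
a ⊗ (a ⊗ a) = max(0, 0.531 + 0.062 − 1) = max(0, -0.407) = 0.000
(a ⊗ (a ⊗ a)) → b = min(1, 1 − 0.000 + 0.464) = min(1, 1.464) = 1.000
((a ⊗ (a ⊗ a)) → b) ⊗ a = max(0, 1.000 + 0.531 − 1) = max(0, 0.531) = 0.531
~(((a ⊗ (a ⊗ a)) → b) ⊗ a) = 1 − 0.531 = 0.469
~~(((a ⊗ (a ⊗ a)) → b) ⊗ a) = 1 − 0.469 = 0.531
~~~(((a ⊗ (a ⊗ a)) → b) ⊗ a) = 1 − 0.531 = 0.469
~~~(((a ⊗ (a ⊗ a)) → b) ⊗ a) → b = min(1, 1 − 0.469 + 0.464) = min(1, 0.995) = 0.995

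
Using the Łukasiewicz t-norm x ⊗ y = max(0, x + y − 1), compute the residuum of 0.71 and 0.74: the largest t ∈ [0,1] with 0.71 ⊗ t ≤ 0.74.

1.00

The residuum of the Łukasiewicz t-norm gives the supremum: min(1, 1 − 0.71 + 0.74).
1 − 0.71 + 0.74 = 1.03, so t = min(1, 1.03) = 1.00.
Check: 0.71 ⊗ 1.00 = max(0, 0.71) = 0.71 ≤ 0.74.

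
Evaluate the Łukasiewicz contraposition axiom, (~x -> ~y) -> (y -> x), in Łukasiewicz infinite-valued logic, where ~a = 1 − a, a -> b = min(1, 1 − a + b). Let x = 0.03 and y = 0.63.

~x = 1 − 0.03 = 0.97
~y = 1 − 0.63 = 0.37
~x -> ~y = min(1, 1 − 0.97 + 0.37) = min(1, 0.40) = 0.40
y -> x = min(1, 1 − 0.63 + 0.03) = min(1, 0.40) = 0.40
(~x -> ~y) -> (y -> x) = min(1, 1 − 0.40 + 0.40) = min(1, 1.00) = 1.00
(As expected: an axiom of Ł∞, always 1.)

1.00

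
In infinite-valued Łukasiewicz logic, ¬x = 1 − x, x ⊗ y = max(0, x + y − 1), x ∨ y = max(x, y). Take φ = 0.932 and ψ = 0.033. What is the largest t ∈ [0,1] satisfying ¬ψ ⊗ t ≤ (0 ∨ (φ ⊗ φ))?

0.897

¬ψ = 1 − 0.033 = 0.967
So the left factor is ¬ψ = 0.967.
φ ⊗ φ = max(0, 0.932 + 0.932 − 1) = max(0, 0.864) = 0.864
0 ∨ (φ ⊗ φ) = max(0.000, 0.864) = 0.864
So the right-hand bound is 0 ∨ (φ ⊗ φ) = 0.864.
The residuum of the Łukasiewicz t-norm gives the supremum: min(1, 1 − 0.967 + 0.864).
1 − 0.967 + 0.864 = 0.897, so t = min(1, 0.897) = 0.897.
Check: 0.967 ⊗ 0.897 = max(0, 0.864) = 0.864 ≤ 0.864.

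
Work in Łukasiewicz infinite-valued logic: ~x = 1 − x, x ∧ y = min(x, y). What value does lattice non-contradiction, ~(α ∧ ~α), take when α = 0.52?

~α = 1 − 0.52 = 0.48
α ∧ ~α = min(0.52, 0.48) = 0.48
~(α ∧ ~α) = 1 − 0.48 = 0.52
(The value 0.52 < 1 shows this instance is not satisfied; not a Ł∞-tautology — its value is 1 − min(a, 1−a).)

0.52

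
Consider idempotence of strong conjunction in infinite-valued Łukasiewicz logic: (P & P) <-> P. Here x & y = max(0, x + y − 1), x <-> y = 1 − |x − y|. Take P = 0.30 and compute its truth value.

0.70

P & P = max(0, 0.30 + 0.30 − 1) = max(0, -0.40) = 0.00
(P & P) <-> P = 1 − |0.00 − 0.30| = 1 − 0.30 = 0.70
(The value 0.70 < 1 shows this instance is not satisfied; fails in Ł∞ since a ⊗ a = max(0, 2a−1) ≠ a in general.)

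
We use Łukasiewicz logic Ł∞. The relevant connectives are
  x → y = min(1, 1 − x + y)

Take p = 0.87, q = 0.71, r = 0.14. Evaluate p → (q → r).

q → r = min(1, 1 − 0.71 + 0.14) = min(1, 0.43) = 0.43
p → (q → r) = min(1, 1 − 0.87 + 0.43) = min(1, 0.56) = 0.56

0.56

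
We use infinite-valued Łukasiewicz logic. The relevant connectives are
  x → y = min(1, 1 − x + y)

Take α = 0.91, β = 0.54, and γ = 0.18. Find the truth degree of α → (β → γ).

0.73

β → γ = min(1, 1 − 0.54 + 0.18) = min(1, 0.64) = 0.64
α → (β → γ) = min(1, 1 − 0.91 + 0.64) = min(1, 0.73) = 0.73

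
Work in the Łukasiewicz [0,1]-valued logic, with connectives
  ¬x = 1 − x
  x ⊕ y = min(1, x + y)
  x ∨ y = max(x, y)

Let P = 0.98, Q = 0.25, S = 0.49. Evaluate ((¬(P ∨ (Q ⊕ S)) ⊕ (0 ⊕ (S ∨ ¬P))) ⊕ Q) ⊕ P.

Q ⊕ S = min(1, 0.25 + 0.49) = min(1, 0.74) = 0.74
P ∨ (Q ⊕ S) = max(0.98, 0.74) = 0.98
¬(P ∨ (Q ⊕ S)) = 1 − 0.98 = 0.02
¬P = 1 − 0.98 = 0.02
S ∨ ¬P = max(0.49, 0.02) = 0.49
0 ⊕ (S ∨ ¬P) = min(1, 0.00 + 0.49) = min(1, 0.49) = 0.49
¬(P ∨ (Q ⊕ S)) ⊕ (0 ⊕ (S ∨ ¬P)) = min(1, 0.02 + 0.49) = min(1, 0.51) = 0.51
(¬(P ∨ (Q ⊕ S)) ⊕ (0 ⊕ (S ∨ ¬P))) ⊕ Q = min(1, 0.51 + 0.25) = min(1, 0.76) = 0.76
((¬(P ∨ (Q ⊕ S)) ⊕ (0 ⊕ (S ∨ ¬P))) ⊕ Q) ⊕ P = min(1, 0.76 + 0.98) = min(1, 1.74) = 1.00

1.00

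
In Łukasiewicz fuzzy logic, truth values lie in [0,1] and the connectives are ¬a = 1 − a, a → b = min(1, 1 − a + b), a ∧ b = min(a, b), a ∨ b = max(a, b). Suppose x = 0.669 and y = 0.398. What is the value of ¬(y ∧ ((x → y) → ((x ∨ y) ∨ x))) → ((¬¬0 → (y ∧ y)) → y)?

x → y = min(1, 1 − 0.669 + 0.398) = min(1, 0.729) = 0.729
x ∨ y = max(0.669, 0.398) = 0.669
(x ∨ y) ∨ x = max(0.669, 0.669) = 0.669
(x → y) → ((x ∨ y) ∨ x) = min(1, 1 − 0.729 + 0.669) = min(1, 0.940) = 0.940
y ∧ ((x → y) → ((x ∨ y) ∨ x)) = min(0.398, 0.940) = 0.398
¬(y ∧ ((x → y) → ((x ∨ y) ∨ x))) = 1 − 0.398 = 0.602
¬0 = 1 − 0.000 = 1.000
¬¬0 = 1 − 1.000 = 0.000
y ∧ y = min(0.398, 0.398) = 0.398
¬¬0 → (y ∧ y) = min(1, 1 − 0.000 + 0.398) = min(1, 1.398) = 1.000
(¬¬0 → (y ∧ y)) → y = min(1, 1 − 1.000 + 0.398) = min(1, 0.398) = 0.398
¬(y ∧ ((x → y) → ((x ∨ y) ∨ x))) → ((¬¬0 → (y ∧ y)) → y) = min(1, 1 − 0.602 + 0.398) = min(1, 0.796) = 0.796

0.796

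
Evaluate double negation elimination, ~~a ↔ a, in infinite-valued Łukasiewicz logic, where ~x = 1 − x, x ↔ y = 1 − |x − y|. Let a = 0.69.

~a = 1 − 0.69 = 0.31
~~a = 1 − 0.31 = 0.69
~~a ↔ a = 1 − |0.69 − 0.69| = 1 − 0.00 = 1.00
(As expected: always 1 in Ł∞ since negation is involutive.)

1.00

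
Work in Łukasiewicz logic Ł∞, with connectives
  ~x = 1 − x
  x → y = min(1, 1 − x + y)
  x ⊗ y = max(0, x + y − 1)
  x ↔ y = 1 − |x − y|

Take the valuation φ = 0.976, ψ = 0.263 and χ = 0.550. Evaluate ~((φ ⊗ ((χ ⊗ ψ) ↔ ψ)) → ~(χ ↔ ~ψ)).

χ ⊗ ψ = max(0, 0.550 + 0.263 − 1) = max(0, -0.187) = 0.000
(χ ⊗ ψ) ↔ ψ = 1 − |0.000 − 0.263| = 1 − 0.263 = 0.737
φ ⊗ ((χ ⊗ ψ) ↔ ψ) = max(0, 0.976 + 0.737 − 1) = max(0, 0.713) = 0.713
~ψ = 1 − 0.263 = 0.737
χ ↔ ~ψ = 1 − |0.550 − 0.737| = 1 − 0.187 = 0.813
~(χ ↔ ~ψ) = 1 − 0.813 = 0.187
(φ ⊗ ((χ ⊗ ψ) ↔ ψ)) → ~(χ ↔ ~ψ) = min(1, 1 − 0.713 + 0.187) = min(1, 0.474) = 0.474
~((φ ⊗ ((χ ⊗ ψ) ↔ ψ)) → ~(χ ↔ ~ψ)) = 1 − 0.474 = 0.526

0.526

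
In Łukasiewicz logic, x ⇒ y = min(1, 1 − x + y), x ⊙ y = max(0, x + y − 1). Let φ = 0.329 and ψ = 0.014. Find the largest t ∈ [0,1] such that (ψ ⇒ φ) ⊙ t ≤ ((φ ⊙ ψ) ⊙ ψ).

ψ ⇒ φ = min(1, 1 − 0.014 + 0.329) = min(1, 1.315) = 1.000
So the left factor is ψ ⇒ φ = 1.000.
φ ⊙ ψ = max(0, 0.329 + 0.014 − 1) = max(0, -0.657) = 0.000
(φ ⊙ ψ) ⊙ ψ = max(0, 0.000 + 0.014 − 1) = max(0, -0.986) = 0.000
So the right-hand bound is (φ ⊙ ψ) ⊙ ψ = 0.000.
The residuum of the Łukasiewicz t-norm gives the supremum: min(1, 1 − 1.000 + 0.000).
1 − 1.000 + 0.000 = 0.000, so t = min(1, 0.000) = 0.000.
Check: 1.000 ⊙ 0.000 = max(0, 0.000) = 0.000 ≤ 0.000.

0.000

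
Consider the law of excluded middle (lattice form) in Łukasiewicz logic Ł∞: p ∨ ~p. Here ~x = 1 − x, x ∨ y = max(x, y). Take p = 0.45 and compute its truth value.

0.55

~p = 1 − 0.45 = 0.55
p ∨ ~p = max(0.45, 0.55) = 0.55
(The value 0.55 < 1 shows this instance is not satisfied; not a Ł∞-tautology — its value is max(a, 1−a).)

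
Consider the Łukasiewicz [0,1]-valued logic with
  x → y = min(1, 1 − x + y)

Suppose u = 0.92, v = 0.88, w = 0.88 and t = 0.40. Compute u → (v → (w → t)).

w → t = min(1, 1 − 0.88 + 0.40) = min(1, 0.52) = 0.52
v → (w → t) = min(1, 1 − 0.88 + 0.52) = min(1, 0.64) = 0.64
u → (v → (w → t)) = min(1, 1 − 0.92 + 0.64) = min(1, 0.72) = 0.72

0.72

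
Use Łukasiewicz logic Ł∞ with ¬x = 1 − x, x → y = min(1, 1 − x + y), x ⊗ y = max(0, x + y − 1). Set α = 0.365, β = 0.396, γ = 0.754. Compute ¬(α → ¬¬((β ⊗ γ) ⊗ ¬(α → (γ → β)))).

β ⊗ γ = max(0, 0.396 + 0.754 − 1) = max(0, 0.150) = 0.150
γ → β = min(1, 1 − 0.754 + 0.396) = min(1, 0.642) = 0.642
α → (γ → β) = min(1, 1 − 0.365 + 0.642) = min(1, 1.277) = 1.000
¬(α → (γ → β)) = 1 − 1.000 = 0.000
(β ⊗ γ) ⊗ ¬(α → (γ → β)) = max(0, 0.150 + 0.000 − 1) = max(0, -0.850) = 0.000
¬((β ⊗ γ) ⊗ ¬(α → (γ → β))) = 1 − 0.000 = 1.000
¬¬((β ⊗ γ) ⊗ ¬(α → (γ → β))) = 1 − 1.000 = 0.000
α → ¬¬((β ⊗ γ) ⊗ ¬(α → (γ → β))) = min(1, 1 − 0.365 + 0.000) = min(1, 0.635) = 0.635
¬(α → ¬¬((β ⊗ γ) ⊗ ¬(α → (γ → β)))) = 1 − 0.635 = 0.365

0.365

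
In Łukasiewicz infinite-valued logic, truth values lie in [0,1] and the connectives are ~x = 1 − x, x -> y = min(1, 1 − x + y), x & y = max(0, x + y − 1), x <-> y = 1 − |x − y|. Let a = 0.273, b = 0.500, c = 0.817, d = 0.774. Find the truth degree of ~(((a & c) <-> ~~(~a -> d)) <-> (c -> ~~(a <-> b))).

a & c = max(0, 0.273 + 0.817 − 1) = max(0, 0.090) = 0.090
~a = 1 − 0.273 = 0.727
~a -> d = min(1, 1 − 0.727 + 0.774) = min(1, 1.047) = 1.000
~(~a -> d) = 1 − 1.000 = 0.000
~~(~a -> d) = 1 − 0.000 = 1.000
(a & c) <-> ~~(~a -> d) = 1 − |0.090 − 1.000| = 1 − 0.910 = 0.090
a <-> b = 1 − |0.273 − 0.500| = 1 − 0.227 = 0.773
~(a <-> b) = 1 − 0.773 = 0.227
~~(a <-> b) = 1 − 0.227 = 0.773
c -> ~~(a <-> b) = min(1, 1 − 0.817 + 0.773) = min(1, 0.956) = 0.956
((a & c) <-> ~~(~a -> d)) <-> (c -> ~~(a <-> b)) = 1 − |0.090 − 0.956| = 1 − 0.866 = 0.134
~(((a & c) <-> ~~(~a -> d)) <-> (c -> ~~(a <-> b))) = 1 − 0.134 = 0.866

0.866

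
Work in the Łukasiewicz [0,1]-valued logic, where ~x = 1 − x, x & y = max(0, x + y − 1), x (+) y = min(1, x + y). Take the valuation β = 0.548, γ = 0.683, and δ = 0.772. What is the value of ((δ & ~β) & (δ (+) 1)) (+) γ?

0.907

~β = 1 − 0.548 = 0.452
δ & ~β = max(0, 0.772 + 0.452 − 1) = max(0, 0.224) = 0.224
δ (+) 1 = min(1, 0.772 + 1.000) = min(1, 1.772) = 1.000
(δ & ~β) & (δ (+) 1) = max(0, 0.224 + 1.000 − 1) = max(0, 0.224) = 0.224
((δ & ~β) & (δ (+) 1)) (+) γ = min(1, 0.224 + 0.683) = min(1, 0.907) = 0.907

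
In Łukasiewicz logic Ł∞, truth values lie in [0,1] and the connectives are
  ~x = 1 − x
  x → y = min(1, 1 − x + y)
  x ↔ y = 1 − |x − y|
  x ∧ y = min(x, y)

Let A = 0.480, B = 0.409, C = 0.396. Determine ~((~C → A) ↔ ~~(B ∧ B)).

0.467

~C = 1 − 0.396 = 0.604
~C → A = min(1, 1 − 0.604 + 0.480) = min(1, 0.876) = 0.876
B ∧ B = min(0.409, 0.409) = 0.409
~(B ∧ B) = 1 − 0.409 = 0.591
~~(B ∧ B) = 1 − 0.591 = 0.409
(~C → A) ↔ ~~(B ∧ B) = 1 − |0.876 − 0.409| = 1 − 0.467 = 0.533
~((~C → A) ↔ ~~(B ∧ B)) = 1 − 0.533 = 0.467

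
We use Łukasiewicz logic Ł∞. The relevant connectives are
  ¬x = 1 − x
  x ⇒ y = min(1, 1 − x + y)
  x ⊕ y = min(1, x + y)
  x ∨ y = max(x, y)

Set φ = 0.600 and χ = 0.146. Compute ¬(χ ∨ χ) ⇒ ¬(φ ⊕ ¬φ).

χ ∨ χ = max(0.146, 0.146) = 0.146
¬(χ ∨ χ) = 1 − 0.146 = 0.854
¬φ = 1 − 0.600 = 0.400
φ ⊕ ¬φ = min(1, 0.600 + 0.400) = min(1, 1.000) = 1.000
¬(φ ⊕ ¬φ) = 1 − 1.000 = 0.000
¬(χ ∨ χ) ⇒ ¬(φ ⊕ ¬φ) = min(1, 1 − 0.854 + 0.000) = min(1, 0.146) = 0.146

0.146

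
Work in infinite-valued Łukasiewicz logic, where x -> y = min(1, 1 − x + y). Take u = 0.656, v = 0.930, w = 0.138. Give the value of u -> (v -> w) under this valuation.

v -> w = min(1, 1 − 0.930 + 0.138) = min(1, 0.208) = 0.208
u -> (v -> w) = min(1, 1 − 0.656 + 0.208) = min(1, 0.552) = 0.552

0.552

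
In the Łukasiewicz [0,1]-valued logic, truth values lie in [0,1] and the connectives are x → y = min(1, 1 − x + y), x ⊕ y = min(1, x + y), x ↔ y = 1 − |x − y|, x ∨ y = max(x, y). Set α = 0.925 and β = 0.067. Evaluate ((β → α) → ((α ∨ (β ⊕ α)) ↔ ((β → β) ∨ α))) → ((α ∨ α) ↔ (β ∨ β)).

0.150

β → α = min(1, 1 − 0.067 + 0.925) = min(1, 1.858) = 1.000
β ⊕ α = min(1, 0.067 + 0.925) = min(1, 0.992) = 0.992
α ∨ (β ⊕ α) = max(0.925, 0.992) = 0.992
β → β = min(1, 1 − 0.067 + 0.067) = min(1, 1.000) = 1.000
(β → β) ∨ α = max(1.000, 0.925) = 1.000
(α ∨ (β ⊕ α)) ↔ ((β → β) ∨ α) = 1 − |0.992 − 1.000| = 1 − 0.008 = 0.992
(β → α) → ((α ∨ (β ⊕ α)) ↔ ((β → β) ∨ α)) = min(1, 1 − 1.000 + 0.992) = min(1, 0.992) = 0.992
α ∨ α = max(0.925, 0.925) = 0.925
β ∨ β = max(0.067, 0.067) = 0.067
(α ∨ α) ↔ (β ∨ β) = 1 − |0.925 − 0.067| = 1 − 0.858 = 0.142
((β → α) → ((α ∨ (β ⊕ α)) ↔ ((β → β) ∨ α))) → ((α ∨ α) ↔ (β ∨ β)) = min(1, 1 − 0.992 + 0.142) = min(1, 0.150) = 0.150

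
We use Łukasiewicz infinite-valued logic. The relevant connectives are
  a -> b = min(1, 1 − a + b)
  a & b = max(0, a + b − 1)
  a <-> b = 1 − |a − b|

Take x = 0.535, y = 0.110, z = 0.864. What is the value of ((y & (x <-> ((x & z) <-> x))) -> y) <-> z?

x & z = max(0, 0.535 + 0.864 − 1) = max(0, 0.399) = 0.399
(x & z) <-> x = 1 − |0.399 − 0.535| = 1 − 0.136 = 0.864
x <-> ((x & z) <-> x) = 1 − |0.535 − 0.864| = 1 − 0.329 = 0.671
y & (x <-> ((x & z) <-> x)) = max(0, 0.110 + 0.671 − 1) = max(0, -0.219) = 0.000
(y & (x <-> ((x & z) <-> x))) -> y = min(1, 1 − 0.000 + 0.110) = min(1, 1.110) = 1.000
((y & (x <-> ((x & z) <-> x))) -> y) <-> z = 1 − |1.000 − 0.864| = 1 − 0.136 = 0.864

0.864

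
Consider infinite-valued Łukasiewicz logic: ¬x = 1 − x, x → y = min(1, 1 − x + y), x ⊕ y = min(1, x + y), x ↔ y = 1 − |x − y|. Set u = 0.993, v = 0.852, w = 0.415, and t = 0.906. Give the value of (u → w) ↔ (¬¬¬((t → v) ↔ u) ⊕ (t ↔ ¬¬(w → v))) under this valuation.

u → w = min(1, 1 − 0.993 + 0.415) = min(1, 0.422) = 0.422
t → v = min(1, 1 − 0.906 + 0.852) = min(1, 0.946) = 0.946
(t → v) ↔ u = 1 − |0.946 − 0.993| = 1 − 0.047 = 0.953
¬((t → v) ↔ u) = 1 − 0.953 = 0.047
¬¬((t → v) ↔ u) = 1 − 0.047 = 0.953
¬¬¬((t → v) ↔ u) = 1 − 0.953 = 0.047
w → v = min(1, 1 − 0.415 + 0.852) = min(1, 1.437) = 1.000
¬(w → v) = 1 − 1.000 = 0.000
¬¬(w → v) = 1 − 0.000 = 1.000
t ↔ ¬¬(w → v) = 1 − |0.906 − 1.000| = 1 − 0.094 = 0.906
¬¬¬((t → v) ↔ u) ⊕ (t ↔ ¬¬(w → v)) = min(1, 0.047 + 0.906) = min(1, 0.953) = 0.953
(u → w) ↔ (¬¬¬((t → v) ↔ u) ⊕ (t ↔ ¬¬(w → v))) = 1 − |0.422 − 0.953| = 1 − 0.531 = 0.469

0.469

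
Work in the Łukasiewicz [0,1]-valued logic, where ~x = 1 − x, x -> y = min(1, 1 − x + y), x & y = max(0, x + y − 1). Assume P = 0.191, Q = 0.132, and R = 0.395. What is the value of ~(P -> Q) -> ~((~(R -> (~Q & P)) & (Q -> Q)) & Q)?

1.000

P -> Q = min(1, 1 − 0.191 + 0.132) = min(1, 0.941) = 0.941
~(P -> Q) = 1 − 0.941 = 0.059
~Q = 1 − 0.132 = 0.868
~Q & P = max(0, 0.868 + 0.191 − 1) = max(0, 0.059) = 0.059
R -> (~Q & P) = min(1, 1 − 0.395 + 0.059) = min(1, 0.664) = 0.664
~(R -> (~Q & P)) = 1 − 0.664 = 0.336
Q -> Q = min(1, 1 − 0.132 + 0.132) = min(1, 1.000) = 1.000
~(R -> (~Q & P)) & (Q -> Q) = max(0, 0.336 + 1.000 − 1) = max(0, 0.336) = 0.336
(~(R -> (~Q & P)) & (Q -> Q)) & Q = max(0, 0.336 + 0.132 − 1) = max(0, -0.532) = 0.000
~((~(R -> (~Q & P)) & (Q -> Q)) & Q) = 1 − 0.000 = 1.000
~(P -> Q) -> ~((~(R -> (~Q & P)) & (Q -> Q)) & Q) = min(1, 1 − 0.059 + 1.000) = min(1, 1.941) = 1.000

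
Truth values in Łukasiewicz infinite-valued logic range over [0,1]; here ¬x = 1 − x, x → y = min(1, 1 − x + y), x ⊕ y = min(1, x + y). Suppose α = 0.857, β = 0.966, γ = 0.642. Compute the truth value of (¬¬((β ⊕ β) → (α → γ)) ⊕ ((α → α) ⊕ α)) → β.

β ⊕ β = min(1, 0.966 + 0.966) = min(1, 1.932) = 1.000
α → γ = min(1, 1 − 0.857 + 0.642) = min(1, 0.785) = 0.785
(β ⊕ β) → (α → γ) = min(1, 1 − 1.000 + 0.785) = min(1, 0.785) = 0.785
¬((β ⊕ β) → (α → γ)) = 1 − 0.785 = 0.215
¬¬((β ⊕ β) → (α → γ)) = 1 − 0.215 = 0.785
α → α = min(1, 1 − 0.857 + 0.857) = min(1, 1.000) = 1.000
(α → α) ⊕ α = min(1, 1.000 + 0.857) = min(1, 1.857) = 1.000
¬¬((β ⊕ β) → (α → γ)) ⊕ ((α → α) ⊕ α) = min(1, 0.785 + 1.000) = min(1, 1.785) = 1.000
(¬¬((β ⊕ β) → (α → γ)) ⊕ ((α → α) ⊕ α)) → β = min(1, 1 − 1.000 + 0.966) = min(1, 0.966) = 0.966

0.966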